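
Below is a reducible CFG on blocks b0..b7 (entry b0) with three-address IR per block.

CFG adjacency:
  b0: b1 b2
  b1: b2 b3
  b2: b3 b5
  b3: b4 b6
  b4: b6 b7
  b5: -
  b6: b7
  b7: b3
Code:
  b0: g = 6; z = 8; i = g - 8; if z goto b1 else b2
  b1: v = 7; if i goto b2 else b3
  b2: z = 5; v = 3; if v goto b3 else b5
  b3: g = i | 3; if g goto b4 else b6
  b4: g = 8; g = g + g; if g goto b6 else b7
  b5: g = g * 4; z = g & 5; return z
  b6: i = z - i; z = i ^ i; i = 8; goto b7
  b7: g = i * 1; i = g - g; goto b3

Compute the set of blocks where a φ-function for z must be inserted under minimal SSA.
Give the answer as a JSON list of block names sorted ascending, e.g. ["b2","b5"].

Answer: ["b3", "b7"]

Analysis:
idom tree: b1←b0 b2←b0 b3←b0 b4←b3 b5←b2 b6←b3 b7←b3
Dom∩ at merges:
  b2: preds {b0,b1}: {b0} ∩ {b0,b1} = {b0}; idom=b0
  b3: preds {b1,b2,b7}: {b0,b1} ∩ {b0,b2} ∩ {b0,b3,b7} = {b0}; idom=b0
  b6: preds {b3,b4}: {b0,b3} ∩ {b0,b3,b4} = {b0,b3}; idom=b3
  b7: preds {b4,b6}: {b0,b3,b4} ∩ {b0,b3,b6} = {b0,b3}; idom=b3

DF walk-up:
  join b2 pred b0: · stop@b0
  join b2 pred b1: b1 stop@b0
  join b3 pred b1: b1 stop@b0
  join b3 pred b2: b2 stop@b0
  join b3 pred b7: b7→b3 stop@b0
  join b6 pred b3: · stop@b3
  join b6 pred b4: b4 stop@b3
  join b7 pred b4: b4 stop@b3
  join b7 pred b6: b6 stop@b3
  b0: DF=∅
  b1: DF={b2,b3}
  b2: DF={b3}
  b3: DF={b3}
  b4: DF={b6,b7}
  b5: DF=∅
  b6: DF={b7}
  b7: DF={b3}

φ for z: defs {b0,b2,b5,b6}
  DF⁺ = {b3,b7}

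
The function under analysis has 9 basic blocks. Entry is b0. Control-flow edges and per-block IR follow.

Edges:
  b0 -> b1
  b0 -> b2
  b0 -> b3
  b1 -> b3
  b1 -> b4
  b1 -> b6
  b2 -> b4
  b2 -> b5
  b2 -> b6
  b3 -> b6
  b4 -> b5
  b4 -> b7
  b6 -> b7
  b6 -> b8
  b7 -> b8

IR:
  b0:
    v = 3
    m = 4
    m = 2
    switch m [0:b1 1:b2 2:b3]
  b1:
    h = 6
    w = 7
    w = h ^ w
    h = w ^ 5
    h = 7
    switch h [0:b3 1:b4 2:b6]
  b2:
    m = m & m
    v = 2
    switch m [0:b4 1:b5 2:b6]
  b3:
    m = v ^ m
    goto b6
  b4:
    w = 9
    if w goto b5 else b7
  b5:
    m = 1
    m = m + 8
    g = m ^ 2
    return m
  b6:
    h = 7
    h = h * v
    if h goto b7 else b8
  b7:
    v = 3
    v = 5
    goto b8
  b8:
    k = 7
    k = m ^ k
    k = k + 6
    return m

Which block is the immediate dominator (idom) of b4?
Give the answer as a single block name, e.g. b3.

idom tree: b1←b0 b2←b0 b3←b0 b4←b0 b5←b0 b6←b0 b7←b0 b8←b0
Dom at joins:
  b3: preds {b0,b1}: {b0} ∩ {b0,b1} = {b0}; idom=b0
  b4: preds {b1,b2}: {b0,b1} ∩ {b0,b2} = {b0}; idom=b0
  b5: preds {b2,b4}: {b0,b2} ∩ {b0,b4} = {b0}; idom=b0
  b6: preds {b1,b2,b3}: {b0,b1} ∩ {b0,b2} ∩ {b0,b3} = {b0}; idom=b0
  b7: preds {b4,b6}: {b0,b4} ∩ {b0,b6} = {b0}; idom=b0
  b8: preds {b6,b7}: {b0,b6} ∩ {b0,b7} = {b0}; idom=b0

idom(b4) = b0

Answer: b0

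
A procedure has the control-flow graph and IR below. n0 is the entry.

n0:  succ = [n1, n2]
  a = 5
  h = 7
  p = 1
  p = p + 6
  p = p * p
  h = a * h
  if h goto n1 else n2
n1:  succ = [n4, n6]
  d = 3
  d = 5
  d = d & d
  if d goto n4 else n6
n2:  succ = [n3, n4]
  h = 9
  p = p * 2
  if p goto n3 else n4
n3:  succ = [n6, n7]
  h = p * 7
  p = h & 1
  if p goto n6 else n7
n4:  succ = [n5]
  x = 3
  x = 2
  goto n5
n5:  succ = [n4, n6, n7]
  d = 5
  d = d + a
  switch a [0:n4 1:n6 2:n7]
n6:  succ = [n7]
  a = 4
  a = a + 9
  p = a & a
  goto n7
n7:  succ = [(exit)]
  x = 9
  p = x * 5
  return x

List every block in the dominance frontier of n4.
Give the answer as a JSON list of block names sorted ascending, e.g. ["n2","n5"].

Answer: ["n4", "n6", "n7"]

Analysis:
idom tree: n1←n0 n2←n0 n3←n2 n4←n0 n5←n4 n6←n0 n7←n0
Dom∩ at merges:
  n4: preds {n1,n2,n5}: {n0,n1} ∩ {n0,n2} ∩ {n0,n4,n5} = {n0}; idom=n0
  n6: preds {n1,n3,n5}: {n0,n1} ∩ {n0,n2,n3} ∩ {n0,n4,n5} = {n0}; idom=n0
  n7: preds {n3,n5,n6}: {n0,n2,n3} ∩ {n0,n4,n5} ∩ {n0,n6} = {n0}; idom=n0

DF walk-up:
  join n4 pred n1: n1 stop@n0
  join n4 pred n2: n2 stop@n0
  join n4 pred n5: n5→n4 stop@n0
  join n6 pred n1: n1 stop@n0
  join n6 pred n3: n3→n2 stop@n0
  join n6 pred n5: n5→n4 stop@n0
  join n7 pred n3: n3→n2 stop@n0
  join n7 pred n5: n5→n4 stop@n0
  join n7 pred n6: n6 stop@n0
  n0 → ∅
  n1 → {n4,n6}
  n2 → {n4,n6,n7}
  n3 → {n6,n7}
  n4 → {n4,n6,n7}
  n5 → {n4,n6,n7}
  n6 → {n7}
  n7 → ∅

DF(n4) = ["n4", "n6", "n7"]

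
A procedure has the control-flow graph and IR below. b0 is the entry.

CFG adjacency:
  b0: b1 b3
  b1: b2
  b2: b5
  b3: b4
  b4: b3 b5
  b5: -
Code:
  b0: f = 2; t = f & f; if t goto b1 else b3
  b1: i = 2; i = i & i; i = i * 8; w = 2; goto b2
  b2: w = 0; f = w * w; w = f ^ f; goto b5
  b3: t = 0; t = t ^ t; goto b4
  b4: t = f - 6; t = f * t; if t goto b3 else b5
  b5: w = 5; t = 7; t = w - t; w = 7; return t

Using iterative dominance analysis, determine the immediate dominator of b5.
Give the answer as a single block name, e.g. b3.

Answer: b0

Analysis:
idom tree: b1←b0 b2←b1 b3←b0 b4←b3 b5←b0
Dom at joins:
  b3: preds {b0,b4}: {b0} ∩ {b0,b3,b4} = {b0}; idom=b0
  b5: preds {b2,b4}: {b0,b1,b2} ∩ {b0,b3,b4} = {b0}; idom=b0

idom(b5) = b0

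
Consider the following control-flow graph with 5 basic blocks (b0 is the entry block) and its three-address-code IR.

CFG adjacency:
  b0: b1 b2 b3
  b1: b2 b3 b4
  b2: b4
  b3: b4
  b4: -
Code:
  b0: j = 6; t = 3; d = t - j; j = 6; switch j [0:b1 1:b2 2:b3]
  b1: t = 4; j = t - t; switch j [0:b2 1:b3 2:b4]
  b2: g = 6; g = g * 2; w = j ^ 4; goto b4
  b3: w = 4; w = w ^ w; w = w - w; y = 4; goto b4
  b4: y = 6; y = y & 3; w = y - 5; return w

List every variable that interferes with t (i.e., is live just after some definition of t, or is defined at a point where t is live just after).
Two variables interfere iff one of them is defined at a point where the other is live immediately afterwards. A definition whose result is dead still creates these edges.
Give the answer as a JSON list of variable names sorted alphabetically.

Per-block:
  b0: def={d,j,t} ue=∅
  b1: def={j,t} ue=∅
  b2: def={g,w} ue={j}
  b3: def={w,y} ue=∅
  b4: def={w,y} ue=∅

Backward fixpoint:
  b0 li=∅ lo={j}
  b1 li=∅ lo={j}
  b2 li={j} lo=∅
  b3 li=∅ lo=∅
  b4 li=∅ lo=∅

Interference:
  d↔∅
  g↔{j}
  j↔{g,t}
  t↔{j}
  w↔∅
  y↔∅

N(t) = ["j"]

Answer: ["j"]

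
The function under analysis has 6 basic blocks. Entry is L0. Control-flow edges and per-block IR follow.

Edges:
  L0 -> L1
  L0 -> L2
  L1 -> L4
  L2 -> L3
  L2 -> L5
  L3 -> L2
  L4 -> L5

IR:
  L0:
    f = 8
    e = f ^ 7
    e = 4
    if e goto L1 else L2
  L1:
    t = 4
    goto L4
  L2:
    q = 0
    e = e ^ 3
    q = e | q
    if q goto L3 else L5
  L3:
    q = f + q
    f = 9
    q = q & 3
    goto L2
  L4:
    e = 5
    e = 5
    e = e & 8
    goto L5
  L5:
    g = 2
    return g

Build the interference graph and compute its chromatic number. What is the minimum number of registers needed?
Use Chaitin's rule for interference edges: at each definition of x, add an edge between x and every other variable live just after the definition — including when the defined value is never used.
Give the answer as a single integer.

Block summaries:
  L0 def {e,f} use ∅
  L1 def {t} use ∅
  L2 def {e,q} use {e}
  L3 def {f,q} use {f,q}
  L4 def {e} use ∅
  L5 def {g} use ∅

Backward fixpoint:
  L0 li=∅ lo={e,f}
  L1 li=∅ lo=∅
  L2 li={e,f} lo={e,f,q}
  L3 li={e,f,q} lo={e,f}
  L4 li=∅ lo=∅
  L5 li=∅ lo=∅

Interference:
  e: {f,q}
  f: {e,q}
  g: ∅
  q: {e,f}
  t: ∅

Colouring:
  {e,f,q} pairwise interfere (3-clique) ⇒ χ ≥ 3
  assign e→R0 f→R1 g→R0 q→R2 t→R0 — no edge inside a register ⇒ χ ≤ 3
  χ = 3

Answer: 3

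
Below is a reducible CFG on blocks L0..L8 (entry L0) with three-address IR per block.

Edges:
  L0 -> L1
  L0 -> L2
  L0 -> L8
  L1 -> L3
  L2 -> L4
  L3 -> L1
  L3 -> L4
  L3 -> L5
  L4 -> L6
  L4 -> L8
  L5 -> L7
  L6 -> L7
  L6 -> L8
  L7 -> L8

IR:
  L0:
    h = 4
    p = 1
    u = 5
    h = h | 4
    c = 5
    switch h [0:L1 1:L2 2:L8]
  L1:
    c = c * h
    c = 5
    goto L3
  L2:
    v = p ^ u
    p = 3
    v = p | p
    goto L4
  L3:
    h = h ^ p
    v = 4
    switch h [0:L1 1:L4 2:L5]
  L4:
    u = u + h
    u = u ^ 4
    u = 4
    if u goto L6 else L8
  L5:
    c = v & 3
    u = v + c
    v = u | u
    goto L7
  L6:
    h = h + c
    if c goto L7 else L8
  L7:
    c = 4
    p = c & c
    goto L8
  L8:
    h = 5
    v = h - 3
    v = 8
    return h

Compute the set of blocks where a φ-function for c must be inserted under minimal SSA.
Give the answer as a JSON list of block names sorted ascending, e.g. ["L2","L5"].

idom tree: L1←L0 L2←L0 L3←L1 L4←L0 L5←L3 L6←L4 L7←L0 L8←L0
Dom at joins:
  L1: preds {L0,L3}: {L0} ∩ {L0,L1,L3} = {L0}; idom=L0
  L4: preds {L2,L3}: {L0,L2} ∩ {L0,L1,L3} = {L0}; idom=L0
  L7: preds {L5,L6}: {L0,L1,L3,L5} ∩ {L0,L4,L6} = {L0}; idom=L0
  L8: preds {L0,L4,L6,L7}: {L0} ∩ {L0,L4} ∩ {L0,L4,L6} ∩ {L0,L7} = {L0}; idom=L0

Frontier:
  join L1 pred L0: · stop@L0
  join L1 pred L3: L3→L1 stop@L0
  join L4 pred L2: L2 stop@L0
  join L4 pred L3: L3→L1 stop@L0
  join L7 pred L5: L5→L3→L1 stop@L0
  join L7 pred L6: L6→L4 stop@L0
  join L8 pred L0: · stop@L0
  join L8 pred L4: L4 stop@L0
  join L8 pred L6: L6→L4 stop@L0
  join L8 pred L7: L7 stop@L0
  L0: DF=∅
  L1: DF={L1,L4,L7}
  L2: DF={L4}
  L3: DF={L1,L4,L7}
  L4: DF={L7,L8}
  L5: DF={L7}
  L6: DF={L7,L8}
  L7: DF={L8}
  L8: DF=∅

φ for c: defs {L0,L1,L5,L7}
  DF⁺ = {L1,L4,L7,L8}

Answer: ["L1", "L4", "L7", "L8"]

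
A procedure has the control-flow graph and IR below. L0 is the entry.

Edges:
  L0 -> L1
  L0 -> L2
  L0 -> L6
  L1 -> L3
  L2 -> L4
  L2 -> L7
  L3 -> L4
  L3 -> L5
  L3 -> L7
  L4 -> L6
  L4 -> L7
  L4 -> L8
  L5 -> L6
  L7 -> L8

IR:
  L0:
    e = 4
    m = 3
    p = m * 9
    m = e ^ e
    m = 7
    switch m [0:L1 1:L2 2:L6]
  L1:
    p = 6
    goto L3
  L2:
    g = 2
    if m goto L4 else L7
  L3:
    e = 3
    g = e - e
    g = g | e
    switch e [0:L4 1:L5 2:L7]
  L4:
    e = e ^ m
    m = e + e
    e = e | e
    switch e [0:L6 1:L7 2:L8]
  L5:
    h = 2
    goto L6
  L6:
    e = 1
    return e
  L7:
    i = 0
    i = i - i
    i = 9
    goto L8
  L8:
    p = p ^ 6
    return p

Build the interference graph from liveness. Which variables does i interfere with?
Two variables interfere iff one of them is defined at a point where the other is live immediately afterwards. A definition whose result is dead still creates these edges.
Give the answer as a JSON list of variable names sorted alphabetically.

Block summaries:
  L0: {e,m,p} / ∅
  L1: {p} / ∅
  L2: {g} / {m}
  L3: {e,g} / ∅
  L4: {e,m} / {e,m}
  L5: {h} / ∅
  L6: {e} / ∅
  L7: {i} / ∅
  L8: {p} / {p}

Live sets:
  L0 li=∅ lo={e,m,p}
  L1 li={m} lo={m,p}
  L2 li={e,m,p} lo={e,m,p}
  L3 li={m,p} lo={e,m,p}
  L4 li={e,m,p} lo={p}
  L5 li=∅ lo=∅
  L6 li=∅ lo=∅
  L7 li={p} lo={p}
  L8 li={p} lo=∅

Interfere edges:
  e — {g,m,p}
  g — {e,m,p}
  h — ∅
  i — {p}
  m — {e,g,p}
  p — {e,g,i,m}

N(i) = ["p"]

Answer: ["p"]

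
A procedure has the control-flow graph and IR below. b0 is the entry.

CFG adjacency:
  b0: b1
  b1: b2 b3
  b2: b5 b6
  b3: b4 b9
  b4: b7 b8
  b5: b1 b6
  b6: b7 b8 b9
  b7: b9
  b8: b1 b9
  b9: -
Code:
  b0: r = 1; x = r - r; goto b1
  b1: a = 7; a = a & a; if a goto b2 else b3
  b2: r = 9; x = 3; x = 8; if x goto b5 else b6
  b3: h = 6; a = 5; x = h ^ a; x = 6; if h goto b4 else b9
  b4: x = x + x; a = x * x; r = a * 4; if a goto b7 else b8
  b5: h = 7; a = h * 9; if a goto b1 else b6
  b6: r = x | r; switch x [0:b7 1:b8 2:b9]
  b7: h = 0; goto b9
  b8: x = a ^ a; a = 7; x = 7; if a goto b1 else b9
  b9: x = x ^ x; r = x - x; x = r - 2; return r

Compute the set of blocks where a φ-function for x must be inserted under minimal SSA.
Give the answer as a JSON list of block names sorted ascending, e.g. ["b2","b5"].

Answer: ["b1", "b7", "b8", "b9"]

Working:
idom tree: b1←b0 b2←b1 b3←b1 b4←b3 b5←b2 b6←b2 b7←b1 b8←b1 b9←b1
Dom at joins:
  b1: preds {b0,b5,b8}: {b0} ∩ {b0,b1,b2,b5} ∩ {b0,b1,b8} = {b0}; idom=b0
  b6: preds {b2,b5}: {b0,b1,b2} ∩ {b0,b1,b2,b5} = {b0,b1,b2}; idom=b2
  b7: preds {b4,b6}: {b0,b1,b3,b4} ∩ {b0,b1,b2,b6} = {b0,b1}; idom=b1
  b8: preds {b4,b6}: {b0,b1,b3,b4} ∩ {b0,b1,b2,b6} = {b0,b1}; idom=b1
  b9: preds {b3,b6,b7,b8}: {b0,b1,b3} ∩ {b0,b1,b2,b6} ∩ {b0,b1,b7} ∩ {b0,b1,b8} = {b0,b1}; idom=b1

DF walk-up:
  join b1 pred b0: · stop@b0
  join b1 pred b5: b5→b2→b1 stop@b0
  join b1 pred b8: b8→b1 stop@b0
  join b6 pred b2: · stop@b2
  join b6 pred b5: b5 stop@b2
  join b7 pred b4: b4→b3 stop@b1
  join b7 pred b6: b6→b2 stop@b1
  join b8 pred b4: b4→b3 stop@b1
  join b8 pred b6: b6→b2 stop@b1
  join b9 pred b3: b3 stop@b1
  join b9 pred b6: b6→b2 stop@b1
  join b9 pred b7: b7 stop@b1
  join b9 pred b8: b8 stop@b1
  b0: DF=∅
  b1: DF={b1}
  b2: DF={b1,b7,b8,b9}
  b3: DF={b7,b8,b9}
  b4: DF={b7,b8}
  b5: DF={b1,b6}
  b6: DF={b7,b8,b9}
  b7: DF={b9}
  b8: DF={b1,b9}
  b9: DF=∅

φ for x: defs {b0,b2,b3,b4,b8,b9}
  DF⁺ = {b1,b7,b8,b9}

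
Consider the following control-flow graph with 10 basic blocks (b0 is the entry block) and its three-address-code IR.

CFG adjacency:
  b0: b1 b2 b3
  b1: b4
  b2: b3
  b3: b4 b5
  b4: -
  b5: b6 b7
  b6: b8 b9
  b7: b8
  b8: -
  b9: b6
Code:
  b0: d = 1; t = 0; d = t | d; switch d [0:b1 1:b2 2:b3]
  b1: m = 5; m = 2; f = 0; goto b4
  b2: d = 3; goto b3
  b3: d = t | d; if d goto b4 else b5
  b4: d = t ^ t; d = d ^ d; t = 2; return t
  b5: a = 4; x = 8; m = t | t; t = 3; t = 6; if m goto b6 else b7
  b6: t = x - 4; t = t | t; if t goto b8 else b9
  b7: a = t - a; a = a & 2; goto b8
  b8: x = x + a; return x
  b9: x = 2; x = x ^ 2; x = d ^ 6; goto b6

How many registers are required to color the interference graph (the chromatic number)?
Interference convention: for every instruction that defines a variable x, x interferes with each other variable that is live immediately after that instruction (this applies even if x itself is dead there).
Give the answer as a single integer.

Block summaries:
  b0: def={d,t} ue=∅
  b1: def={f,m} ue=∅
  b2: def={d} ue=∅
  b3: def={d} ue={d,t}
  b4: def={d,t} ue={t}
  b5: def={a,m,t,x} ue={t}
  b6: def={t} ue={x}
  b7: def={a} ue={a,t}
  b8: def={x} ue={a,x}
  b9: def={x} ue={d}

Backward fixpoint:
  live b0: ∅→{d,t}
  live b1: {t}→{t}
  live b2: {t}→{d,t}
  live b3: {d,t}→{d,t}
  live b4: {t}→∅
  live b5: {d,t}→{a,d,t,x}
  live b6: {a,d,x}→{a,d,x}
  live b7: {a,t,x}→{a,x}
  live b8: {a,x}→∅
  live b9: {a,d}→{a,d,x}

Interfere edges:
  a: {d,m,t,x}
  d: {a,m,t,x}
  f: {t}
  m: {a,d,t,x}
  t: {a,d,f,m,x}
  x: {a,d,m,t}

Colouring:
  {a,d,m,t,x} pairwise interfere (5-clique) ⇒ χ ≥ 5
  5-colouring: R0={t}  R1={a,f}  R2={d}  R3={m}  R4={x}
  χ = 5

Answer: 5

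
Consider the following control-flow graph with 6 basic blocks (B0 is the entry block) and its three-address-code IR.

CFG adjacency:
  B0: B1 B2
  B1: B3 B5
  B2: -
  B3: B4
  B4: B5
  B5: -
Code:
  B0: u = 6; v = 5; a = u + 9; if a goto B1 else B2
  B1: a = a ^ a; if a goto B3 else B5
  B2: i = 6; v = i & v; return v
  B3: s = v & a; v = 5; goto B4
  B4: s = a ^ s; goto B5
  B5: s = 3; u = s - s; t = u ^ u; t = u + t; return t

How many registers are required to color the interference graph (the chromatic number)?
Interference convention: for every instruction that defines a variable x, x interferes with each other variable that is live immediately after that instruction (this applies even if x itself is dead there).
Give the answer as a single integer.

Answer: 3

Working:
Block summaries:
  B0: {a,u,v} / ∅
  B1: {a} / {a}
  B2: {i,v} / {v}
  B3: {s,v} / {a,v}
  B4: {s} / {a,s}
  B5: {s,t,u} / ∅

Live sets:
  B0 li=∅ lo={a,v}
  B1 li={a,v} lo={a,v}
  B2 li={v} lo=∅
  B3 li={a,v} lo={a,s}
  B4 li={a,s} lo=∅
  B5 li=∅ lo=∅

Conflict graph:
  a — {s,v}
  i — {v}
  s — {a,v}
  t — {u}
  u — {t,v}
  v — {a,i,s,u}

Colouring:
  lower bound: {a,s,v} mutually conflict ⇒ χ ≥ 3
  3-colouring: R0={t,v}  R1={a,i,u}  R2={s}
  χ = 3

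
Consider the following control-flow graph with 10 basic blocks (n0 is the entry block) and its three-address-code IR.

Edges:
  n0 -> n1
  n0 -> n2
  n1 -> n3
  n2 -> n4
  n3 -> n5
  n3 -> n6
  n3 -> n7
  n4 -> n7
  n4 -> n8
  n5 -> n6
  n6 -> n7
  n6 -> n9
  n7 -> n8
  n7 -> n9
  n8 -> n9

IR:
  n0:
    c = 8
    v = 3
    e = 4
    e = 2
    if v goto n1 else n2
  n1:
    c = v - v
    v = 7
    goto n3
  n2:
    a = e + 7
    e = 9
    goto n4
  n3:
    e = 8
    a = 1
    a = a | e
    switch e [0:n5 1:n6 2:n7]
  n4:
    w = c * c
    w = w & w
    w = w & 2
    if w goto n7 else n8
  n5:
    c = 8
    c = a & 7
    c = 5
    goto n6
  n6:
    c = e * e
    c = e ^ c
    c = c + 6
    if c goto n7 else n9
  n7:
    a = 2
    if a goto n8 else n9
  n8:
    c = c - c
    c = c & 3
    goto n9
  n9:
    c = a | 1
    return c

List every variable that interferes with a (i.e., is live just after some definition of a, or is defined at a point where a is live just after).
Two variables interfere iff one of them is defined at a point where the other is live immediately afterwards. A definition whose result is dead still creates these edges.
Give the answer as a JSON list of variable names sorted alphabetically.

def/use:
  n0 def {c,e,v} use ∅
  n1 def {c,v} use {v}
  n2 def {a,e} use {e}
  n3 def {a,e} use ∅
  n4 def {w} use {c}
  n5 def {c} use {a}
  n6 def {c} use {e}
  n7 def {a} use ∅
  n8 def {c} use {c}
  n9 def {c} use {a}

Liveness:
  live n0: ∅→{c,e,v}
  live n1: {v}→{c}
  live n2: {c,e}→{a,c}
  live n3: {c}→{a,c,e}
  live n4: {a,c}→{a,c}
  live n5: {a,e}→{a,e}
  live n6: {a,e}→{a,c}
  live n7: {c}→{a,c}
  live n8: {a,c}→{a}
  live n9: {a}→∅

Conflict graph:
  a: {c,e,w}
  c: {a,e,v,w}
  e: {a,c,v}
  v: {c,e}
  w: {a,c}

N(a) = ["c", "e", "w"]

Answer: ["c", "e", "w"]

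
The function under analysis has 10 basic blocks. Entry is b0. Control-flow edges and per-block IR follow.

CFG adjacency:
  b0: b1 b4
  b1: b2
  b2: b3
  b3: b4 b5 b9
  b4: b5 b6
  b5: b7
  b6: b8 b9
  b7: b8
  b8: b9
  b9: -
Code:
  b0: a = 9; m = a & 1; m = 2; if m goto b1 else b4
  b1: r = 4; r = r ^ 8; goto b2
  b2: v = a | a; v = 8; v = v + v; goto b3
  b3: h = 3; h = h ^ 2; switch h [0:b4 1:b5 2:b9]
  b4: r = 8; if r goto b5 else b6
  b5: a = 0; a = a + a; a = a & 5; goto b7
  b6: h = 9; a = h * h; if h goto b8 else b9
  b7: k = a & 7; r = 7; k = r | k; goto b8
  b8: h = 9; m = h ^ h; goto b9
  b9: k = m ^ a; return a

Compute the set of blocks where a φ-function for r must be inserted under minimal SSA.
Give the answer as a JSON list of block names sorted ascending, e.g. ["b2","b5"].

idom tree: b1←b0 b2←b1 b3←b2 b4←b0 b5←b0 b6←b4 b7←b5 b8←b0 b9←b0
Dom∩ at merges:
  b4: preds {b0,b3}: {b0} ∩ {b0,b1,b2,b3} = {b0}; idom=b0
  b5: preds {b3,b4}: {b0,b1,b2,b3} ∩ {b0,b4} = {b0}; idom=b0
  b8: preds {b6,b7}: {b0,b4,b6} ∩ {b0,b5,b7} = {b0}; idom=b0
  b9: preds {b3,b6,b8}: {b0,b1,b2,b3} ∩ {b0,b4,b6} ∩ {b0,b8} = {b0}; idom=b0

DF derivation:
  join b4 pred b0: · stop@b0
  join b4 pred b3: b3→b2→b1 stop@b0
  join b5 pred b3: b3→b2→b1 stop@b0
  join b5 pred b4: b4 stop@b0
  join b8 pred b6: b6→b4 stop@b0
  join b8 pred b7: b7→b5 stop@b0
  join b9 pred b3: b3→b2→b1 stop@b0
  join b9 pred b6: b6→b4 stop@b0
  join b9 pred b8: b8 stop@b0
  DF(b0)=∅
  DF(b1)={b4,b5,b9}
  DF(b2)={b4,b5,b9}
  DF(b3)={b4,b5,b9}
  DF(b4)={b5,b8,b9}
  DF(b5)={b8}
  DF(b6)={b8,b9}
  DF(b7)={b8}
  DF(b8)={b9}
  DF(b9)=∅

φ for r: defs {b1,b4,b7}
  DF⁺ = {b4,b5,b8,b9}

Answer: ["b4", "b5", "b8", "b9"]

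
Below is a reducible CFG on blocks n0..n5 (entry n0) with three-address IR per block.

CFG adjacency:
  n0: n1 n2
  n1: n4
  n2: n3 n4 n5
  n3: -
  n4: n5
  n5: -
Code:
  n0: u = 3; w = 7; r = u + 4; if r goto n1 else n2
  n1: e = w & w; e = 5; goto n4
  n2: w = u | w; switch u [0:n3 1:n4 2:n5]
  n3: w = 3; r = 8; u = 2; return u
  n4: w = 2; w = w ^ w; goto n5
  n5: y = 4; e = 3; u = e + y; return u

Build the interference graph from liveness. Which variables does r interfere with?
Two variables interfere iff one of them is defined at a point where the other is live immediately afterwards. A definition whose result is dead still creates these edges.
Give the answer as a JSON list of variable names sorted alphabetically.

Answer: ["u", "w"]

Derivation:
def/use:
  n0: def={r,u,w} ue=∅
  n1: def={e} ue={w}
  n2: def={w} ue={u,w}
  n3: def={r,u,w} ue=∅
  n4: def={w} ue=∅
  n5: def={e,u,y} ue=∅

Backward fixpoint:
  live n0: ∅→{u,w}
  live n1: {w}→∅
  live n2: {u,w}→∅
  live n3: ∅→∅
  live n4: ∅→∅
  live n5: ∅→∅

Interfere edges:
  e↔{y}
  r↔{u,w}
  u↔{r,w}
  w↔{r,u}
  y↔{e}

N(r) = ["u", "w"]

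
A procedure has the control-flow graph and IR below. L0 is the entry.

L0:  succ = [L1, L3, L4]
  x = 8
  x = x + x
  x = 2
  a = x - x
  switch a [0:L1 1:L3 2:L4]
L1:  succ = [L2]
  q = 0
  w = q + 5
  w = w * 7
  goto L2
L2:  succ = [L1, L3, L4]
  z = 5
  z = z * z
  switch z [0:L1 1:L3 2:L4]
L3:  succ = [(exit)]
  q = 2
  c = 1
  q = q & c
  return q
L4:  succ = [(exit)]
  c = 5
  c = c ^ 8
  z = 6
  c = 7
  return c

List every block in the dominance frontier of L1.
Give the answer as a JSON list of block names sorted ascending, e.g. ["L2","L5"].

idom tree: L1←L0 L2←L1 L3←L0 L4←L0
Dom at joins:
  L1: preds {L0,L2}: {L0} ∩ {L0,L1,L2} = {L0}; idom=L0
  L3: preds {L0,L2}: {L0} ∩ {L0,L1,L2} = {L0}; idom=L0
  L4: preds {L0,L2}: {L0} ∩ {L0,L1,L2} = {L0}; idom=L0

DF walk-up:
  L1←L0: walk · to L0
  L1←L2: walk L2→L1 to L0
  L3←L0: walk · to L0
  L3←L2: walk L2→L1 to L0
  L4←L0: walk · to L0
  L4←L2: walk L2→L1 to L0
  DF(L0)=∅
  DF(L1)={L1,L3,L4}
  DF(L2)={L1,L3,L4}
  DF(L3)=∅
  DF(L4)=∅

DF(L1) = ["L1", "L3", "L4"]

Answer: ["L1", "L3", "L4"]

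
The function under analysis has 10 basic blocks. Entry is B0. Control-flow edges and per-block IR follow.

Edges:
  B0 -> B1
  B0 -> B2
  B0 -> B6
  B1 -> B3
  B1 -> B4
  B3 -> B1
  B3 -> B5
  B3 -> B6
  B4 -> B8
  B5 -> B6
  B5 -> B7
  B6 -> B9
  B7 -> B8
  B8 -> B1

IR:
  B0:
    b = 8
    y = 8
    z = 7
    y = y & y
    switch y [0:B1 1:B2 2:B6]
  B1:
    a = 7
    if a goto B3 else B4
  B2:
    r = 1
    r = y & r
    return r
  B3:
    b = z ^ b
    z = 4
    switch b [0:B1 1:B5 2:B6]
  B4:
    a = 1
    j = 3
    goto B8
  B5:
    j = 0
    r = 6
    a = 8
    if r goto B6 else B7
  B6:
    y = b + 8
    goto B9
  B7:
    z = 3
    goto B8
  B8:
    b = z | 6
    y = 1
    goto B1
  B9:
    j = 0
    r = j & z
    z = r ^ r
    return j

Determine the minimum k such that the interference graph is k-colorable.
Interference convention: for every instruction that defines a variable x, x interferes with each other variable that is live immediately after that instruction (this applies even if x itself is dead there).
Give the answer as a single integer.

Per-block:
  B0 def {b,y,z} use ∅
  B1 def {a} use ∅
  B2 def {r} use {y}
  B3 def {b,z} use {b,z}
  B4 def {a,j} use ∅
  B5 def {a,j,r} use ∅
  B6 def {y} use {b}
  B7 def {z} use ∅
  B8 def {b,y} use {z}
  B9 def {j,r,z} use {z}

Live sets:
  B0 li=∅ lo={b,y,z}
  B1 li={b,z} lo={b,z}
  B2 li={y} lo=∅
  B3 li={b,z} lo={b,z}
  B4 li={z} lo={z}
  B5 li={b,z} lo={b,z}
  B6 li={b,z} lo={z}
  B7 li=∅ lo={z}
  B8 li={z} lo={b,z}
  B9 li={z} lo=∅

Interference:
  a↔{b,r,z}
  b↔{a,j,r,y,z}
  j↔{b,r,z}
  r↔{a,b,j,y,z}
  y↔{b,r,z}
  z↔{a,b,j,r,y}

Colouring:
  {a,b,r,z} pairwise interfere (4-clique) ⇒ χ ≥ 4
  assign a→r3 b→r0 j→r3 r→r1 y→r3 z→r2 — no edge inside a register ⇒ χ ≤ 4
  χ = 4

Answer: 4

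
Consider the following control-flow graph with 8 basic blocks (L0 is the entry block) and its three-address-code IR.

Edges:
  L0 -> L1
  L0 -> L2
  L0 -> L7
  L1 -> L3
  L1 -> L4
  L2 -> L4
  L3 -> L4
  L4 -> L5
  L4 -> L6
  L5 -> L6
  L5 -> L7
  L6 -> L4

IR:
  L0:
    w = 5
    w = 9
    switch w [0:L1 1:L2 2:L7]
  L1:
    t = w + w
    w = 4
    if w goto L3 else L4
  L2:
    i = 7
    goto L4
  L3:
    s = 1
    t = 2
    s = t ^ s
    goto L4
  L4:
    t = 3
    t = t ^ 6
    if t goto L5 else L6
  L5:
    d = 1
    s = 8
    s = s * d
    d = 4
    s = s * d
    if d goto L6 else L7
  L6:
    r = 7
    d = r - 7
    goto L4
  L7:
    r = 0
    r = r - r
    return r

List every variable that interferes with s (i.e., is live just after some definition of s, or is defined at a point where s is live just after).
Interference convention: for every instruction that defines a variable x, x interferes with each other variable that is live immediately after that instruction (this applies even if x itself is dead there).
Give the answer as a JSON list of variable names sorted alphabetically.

def/use:
  L0 def {w} use ∅
  L1 def {t,w} use {w}
  L2 def {i} use ∅
  L3 def {s,t} use ∅
  L4 def {t} use ∅
  L5 def {d,s} use ∅
  L6 def {d,r} use ∅
  L7 def {r} use ∅

Live sets:
  live L0: ∅→{w}
  live L1: {w}→∅
  live L2: ∅→∅
  live L3: ∅→∅
  live L4: ∅→∅
  live L5: ∅→∅
  live L6: ∅→∅
  live L7: ∅→∅

Interfere edges:
  d: {s}
  i: ∅
  r: ∅
  s: {d,t}
  t: {s}
  w: ∅

N(s) = ["d", "t"]

Answer: ["d", "t"]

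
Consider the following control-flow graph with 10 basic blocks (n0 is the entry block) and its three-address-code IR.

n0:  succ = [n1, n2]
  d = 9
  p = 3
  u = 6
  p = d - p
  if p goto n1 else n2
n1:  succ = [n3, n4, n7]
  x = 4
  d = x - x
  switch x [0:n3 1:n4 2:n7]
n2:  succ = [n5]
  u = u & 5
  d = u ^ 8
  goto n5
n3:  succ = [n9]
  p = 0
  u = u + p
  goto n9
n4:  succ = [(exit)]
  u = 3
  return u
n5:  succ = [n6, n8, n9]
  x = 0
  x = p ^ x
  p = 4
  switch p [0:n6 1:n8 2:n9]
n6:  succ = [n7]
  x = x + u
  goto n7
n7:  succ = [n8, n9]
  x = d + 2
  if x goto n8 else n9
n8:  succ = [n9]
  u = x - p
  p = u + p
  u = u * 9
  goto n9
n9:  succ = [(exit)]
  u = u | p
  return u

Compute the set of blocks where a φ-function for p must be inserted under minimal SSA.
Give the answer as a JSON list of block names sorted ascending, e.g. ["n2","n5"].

idom tree: n1←n0 n2←n0 n3←n1 n4←n1 n5←n2 n6←n5 n7←n0 n8←n0 n9←n0
Dom at joins:
  n7: preds {n1,n6}: {n0,n1} ∩ {n0,n2,n5,n6} = {n0}; idom=n0
  n8: preds {n5,n7}: {n0,n2,n5} ∩ {n0,n7} = {n0}; idom=n0
  n9: preds {n3,n5,n7,n8}: {n0,n1,n3} ∩ {n0,n2,n5} ∩ {n0,n7} ∩ {n0,n8} = {n0}; idom=n0

DF derivation:
  n7←n1: walk n1 to n0
  n7←n6: walk n6→n5→n2 to n0
  n8←n5: walk n5→n2 to n0
  n8←n7: walk n7 to n0
  n9←n3: walk n3→n1 to n0
  n9←n5: walk n5→n2 to n0
  n9←n7: walk n7 to n0
  n9←n8: walk n8 to n0
  n0 → ∅
  n1 → {n7,n9}
  n2 → {n7,n8,n9}
  n3 → {n9}
  n4 → ∅
  n5 → {n7,n8,n9}
  n6 → {n7}
  n7 → {n8,n9}
  n8 → {n9}
  n9 → ∅

φ for p: defs {n0,n3,n5,n8}
  DF⁺ = {n7,n8,n9}

Answer: ["n7", "n8", "n9"]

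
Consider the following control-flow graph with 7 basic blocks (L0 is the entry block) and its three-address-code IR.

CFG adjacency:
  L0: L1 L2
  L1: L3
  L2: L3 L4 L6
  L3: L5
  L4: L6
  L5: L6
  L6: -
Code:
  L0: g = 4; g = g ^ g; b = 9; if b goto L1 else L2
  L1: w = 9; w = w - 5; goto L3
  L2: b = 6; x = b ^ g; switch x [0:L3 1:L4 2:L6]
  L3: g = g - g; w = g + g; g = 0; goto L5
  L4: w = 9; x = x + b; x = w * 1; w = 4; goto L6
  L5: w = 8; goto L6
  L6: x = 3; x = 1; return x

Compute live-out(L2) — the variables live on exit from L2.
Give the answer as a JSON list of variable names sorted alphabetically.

def/use:
  L0 def {b,g} use ∅
  L1 def {w} use ∅
  L2 def {b,x} use {g}
  L3 def {g,w} use {g}
  L4 def {w,x} use {b,x}
  L5 def {w} use ∅
  L6 def {x} use ∅

Live sets:
  live L0: ∅→{g}
  live L1: {g}→{g}
  live L2: {g}→{b,g,x}
  live L3: {g}→∅
  live L4: {b,x}→∅
  live L5: ∅→∅
  live L6: ∅→∅

live-out(L2) = ["b", "g", "x"]

Answer: ["b", "g", "x"]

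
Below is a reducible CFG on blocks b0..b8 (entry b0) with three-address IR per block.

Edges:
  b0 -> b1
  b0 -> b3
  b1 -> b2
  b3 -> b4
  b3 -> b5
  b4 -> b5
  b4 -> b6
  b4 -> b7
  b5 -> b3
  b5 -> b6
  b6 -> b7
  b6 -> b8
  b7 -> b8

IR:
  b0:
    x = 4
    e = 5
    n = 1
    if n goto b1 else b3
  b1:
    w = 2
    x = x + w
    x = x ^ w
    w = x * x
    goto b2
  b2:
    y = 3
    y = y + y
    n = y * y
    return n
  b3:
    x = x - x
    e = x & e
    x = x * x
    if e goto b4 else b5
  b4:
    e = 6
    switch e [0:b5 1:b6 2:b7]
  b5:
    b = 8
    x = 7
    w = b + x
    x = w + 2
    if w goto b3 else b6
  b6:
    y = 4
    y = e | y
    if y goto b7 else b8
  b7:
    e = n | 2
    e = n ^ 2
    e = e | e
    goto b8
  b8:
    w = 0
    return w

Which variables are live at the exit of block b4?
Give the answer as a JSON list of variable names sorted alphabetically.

Answer: ["e", "n"]

Derivation:
def/use:
  b0: def={e,n,x} ue=∅
  b1: def={w,x} ue={x}
  b2: def={n,y} ue=∅
  b3: def={e,x} ue={e,x}
  b4: def={e} ue=∅
  b5: def={b,w,x} ue=∅
  b6: def={y} ue={e}
  b7: def={e} ue={n}
  b8: def={w} ue=∅

Liveness:
  b0 li=∅ lo={e,n,x}
  b1 li={x} lo=∅
  b2 li=∅ lo=∅
  b3 li={e,n,x} lo={e,n}
  b4 li={n} lo={e,n}
  b5 li={e,n} lo={e,n,x}
  b6 li={e,n} lo={n}
  b7 li={n} lo=∅
  b8 li=∅ lo=∅

live-out(b4) = ["e", "n"]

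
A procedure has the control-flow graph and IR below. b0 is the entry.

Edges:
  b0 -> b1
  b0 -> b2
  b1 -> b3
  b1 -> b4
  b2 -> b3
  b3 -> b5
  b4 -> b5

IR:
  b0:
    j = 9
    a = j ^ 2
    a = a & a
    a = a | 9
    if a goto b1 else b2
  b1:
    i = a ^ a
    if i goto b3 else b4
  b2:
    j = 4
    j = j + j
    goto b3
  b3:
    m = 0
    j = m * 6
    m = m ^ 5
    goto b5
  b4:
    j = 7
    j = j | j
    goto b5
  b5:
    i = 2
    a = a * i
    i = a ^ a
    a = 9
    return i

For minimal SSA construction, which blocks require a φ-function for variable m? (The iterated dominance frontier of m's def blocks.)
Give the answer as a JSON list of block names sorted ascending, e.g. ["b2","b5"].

idom tree: b1←b0 b2←b0 b3←b0 b4←b1 b5←b0
Dom∩ at merges:
  b3: preds {b1,b2}: {b0,b1} ∩ {b0,b2} = {b0}; idom=b0
  b5: preds {b3,b4}: {b0,b3} ∩ {b0,b1,b4} = {b0}; idom=b0

Frontier:
  b3←b1: walk b1 to b0
  b3←b2: walk b2 to b0
  b5←b3: walk b3 to b0
  b5←b4: walk b4→b1 to b0
  b0 → ∅
  b1 → {b3,b5}
  b2 → {b3}
  b3 → {b5}
  b4 → {b5}
  b5 → ∅

φ for m: defs {b3}
  DF⁺ = {b5}

Answer: ["b5"]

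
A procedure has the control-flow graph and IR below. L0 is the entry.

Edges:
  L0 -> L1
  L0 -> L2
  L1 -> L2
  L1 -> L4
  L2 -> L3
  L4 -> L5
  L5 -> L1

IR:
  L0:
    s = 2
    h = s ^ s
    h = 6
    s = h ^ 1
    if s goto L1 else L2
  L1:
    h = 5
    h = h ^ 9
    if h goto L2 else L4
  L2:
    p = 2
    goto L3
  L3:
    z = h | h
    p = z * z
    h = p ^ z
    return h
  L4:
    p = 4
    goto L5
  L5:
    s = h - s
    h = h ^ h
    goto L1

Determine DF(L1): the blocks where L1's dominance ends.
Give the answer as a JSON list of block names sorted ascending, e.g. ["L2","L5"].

Answer: ["L1", "L2"]

Working:
idom tree: L1←L0 L2←L0 L3←L2 L4←L1 L5←L4
Join-block Dom:
  L1: preds {L0,L5}: {L0} ∩ {L0,L1,L4,L5} = {L0}; idom=L0
  L2: preds {L0,L1}: {L0} ∩ {L0,L1} = {L0}; idom=L0

DF walk-up:
  L1←L0: walk · to L0
  L1←L5: walk L5→L4→L1 to L0
  L2←L0: walk · to L0
  L2←L1: walk L1 to L0
  L0: DF=∅
  L1: DF={L1,L2}
  L2: DF=∅
  L3: DF=∅
  L4: DF={L1}
  L5: DF={L1}

DF(L1) = ["L1", "L2"]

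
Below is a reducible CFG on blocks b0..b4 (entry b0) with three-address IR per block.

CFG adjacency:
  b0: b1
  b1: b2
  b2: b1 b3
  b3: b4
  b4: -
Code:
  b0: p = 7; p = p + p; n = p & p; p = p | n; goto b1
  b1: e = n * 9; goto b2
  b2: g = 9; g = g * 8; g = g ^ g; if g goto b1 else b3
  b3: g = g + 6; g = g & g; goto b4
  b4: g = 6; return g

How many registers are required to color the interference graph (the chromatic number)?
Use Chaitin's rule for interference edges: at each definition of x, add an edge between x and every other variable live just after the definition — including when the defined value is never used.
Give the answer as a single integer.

Answer: 2

Working:
Block summaries:
  b0 def {n,p} use ∅
  b1 def {e} use {n}
  b2 def {g} use ∅
  b3 def {g} use {g}
  b4 def {g} use ∅

Liveness:
  b0: in=∅ out={n}
  b1: in={n} out={n}
  b2: in={n} out={g,n}
  b3: in={g} out=∅
  b4: in=∅ out=∅

Interfere edges:
  e: {n}
  g: {n}
  n: {e,g,p}
  p: {n}

Registers:
  clique {e,n} ⇒ need ≥ 2
  2-colouring: r0={n}  r1={e,g,p}
  χ = 2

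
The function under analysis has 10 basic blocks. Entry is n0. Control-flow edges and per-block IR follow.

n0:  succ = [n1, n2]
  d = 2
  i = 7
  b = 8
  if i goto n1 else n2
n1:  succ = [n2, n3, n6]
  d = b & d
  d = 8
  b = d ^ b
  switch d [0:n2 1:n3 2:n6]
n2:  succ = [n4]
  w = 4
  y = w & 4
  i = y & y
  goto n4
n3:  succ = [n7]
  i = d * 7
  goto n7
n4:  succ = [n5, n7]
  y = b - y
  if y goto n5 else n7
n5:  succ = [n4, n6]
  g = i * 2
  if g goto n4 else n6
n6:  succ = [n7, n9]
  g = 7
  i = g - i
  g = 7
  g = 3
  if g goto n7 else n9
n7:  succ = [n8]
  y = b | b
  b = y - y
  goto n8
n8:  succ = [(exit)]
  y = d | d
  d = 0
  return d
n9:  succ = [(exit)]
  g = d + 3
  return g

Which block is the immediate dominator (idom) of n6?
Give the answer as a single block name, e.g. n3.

Answer: n0

Analysis:
idom tree: n1←n0 n2←n0 n3←n1 n4←n2 n5←n4 n6←n0 n7←n0 n8←n7 n9←n6
Dom at joins:
  n2: preds {n0,n1}: {n0} ∩ {n0,n1} = {n0}; idom=n0
  n4: preds {n2,n5}: {n0,n2} ∩ {n0,n2,n4,n5} = {n0,n2}; idom=n2
  n6: preds {n1,n5}: {n0,n1} ∩ {n0,n2,n4,n5} = {n0}; idom=n0
  n7: preds {n3,n4,n6}: {n0,n1,n3} ∩ {n0,n2,n4} ∩ {n0,n6} = {n0}; idom=n0

idom(n6) = n0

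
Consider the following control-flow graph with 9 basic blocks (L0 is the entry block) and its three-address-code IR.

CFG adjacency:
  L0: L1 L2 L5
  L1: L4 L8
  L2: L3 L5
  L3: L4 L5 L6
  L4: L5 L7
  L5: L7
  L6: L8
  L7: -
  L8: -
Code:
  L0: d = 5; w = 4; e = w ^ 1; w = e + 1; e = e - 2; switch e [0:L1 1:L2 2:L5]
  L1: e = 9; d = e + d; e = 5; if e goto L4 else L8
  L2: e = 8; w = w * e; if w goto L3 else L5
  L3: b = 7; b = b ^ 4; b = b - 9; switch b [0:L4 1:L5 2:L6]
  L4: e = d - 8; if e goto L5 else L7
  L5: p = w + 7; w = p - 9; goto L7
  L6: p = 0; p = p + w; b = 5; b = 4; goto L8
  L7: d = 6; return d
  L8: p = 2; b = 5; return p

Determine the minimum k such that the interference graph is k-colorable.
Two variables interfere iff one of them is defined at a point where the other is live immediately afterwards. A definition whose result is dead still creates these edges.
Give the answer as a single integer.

Per-block:
  L0: def={d,e,w} ue=∅
  L1: def={d,e} ue={d}
  L2: def={e,w} ue={w}
  L3: def={b} ue=∅
  L4: def={e} ue={d}
  L5: def={p,w} ue={w}
  L6: def={b,p} ue={w}
  L7: def={d} ue=∅
  L8: def={b,p} ue=∅

Liveness:
  L0 li=∅ lo={d,w}
  L1 li={d,w} lo={d,w}
  L2 li={d,w} lo={d,w}
  L3 li={d,w} lo={d,w}
  L4 li={d,w} lo={w}
  L5 li={w} lo=∅
  L6 li={w} lo=∅
  L7 li=∅ lo=∅
  L8 li=∅ lo=∅

Conflict graph:
  b: {d,p,w}
  d: {b,e,w}
  e: {d,w}
  p: {b,w}
  w: {b,d,e,p}

Registers:
  clique {b,d,w} ⇒ need ≥ 3
  3-colouring: R0={w}  R1={b,e}  R2={d,p}
  χ = 3

Answer: 3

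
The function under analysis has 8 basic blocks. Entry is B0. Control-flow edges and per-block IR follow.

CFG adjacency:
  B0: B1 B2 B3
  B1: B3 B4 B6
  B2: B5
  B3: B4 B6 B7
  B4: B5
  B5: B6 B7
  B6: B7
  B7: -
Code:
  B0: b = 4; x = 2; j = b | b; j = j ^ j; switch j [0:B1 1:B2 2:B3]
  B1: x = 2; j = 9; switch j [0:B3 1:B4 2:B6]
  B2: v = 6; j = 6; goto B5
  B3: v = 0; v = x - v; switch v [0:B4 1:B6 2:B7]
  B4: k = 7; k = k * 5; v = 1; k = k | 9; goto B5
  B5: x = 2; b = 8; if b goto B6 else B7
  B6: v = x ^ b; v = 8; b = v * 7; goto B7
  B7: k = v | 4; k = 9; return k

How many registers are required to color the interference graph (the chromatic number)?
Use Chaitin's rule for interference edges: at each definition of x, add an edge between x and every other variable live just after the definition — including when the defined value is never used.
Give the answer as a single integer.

Answer: 4

Analysis:
Per-block:
  B0: {b,j,x} / ∅
  B1: {j,x} / ∅
  B2: {j,v} / ∅
  B3: {v} / {x}
  B4: {k,v} / ∅
  B5: {b,x} / ∅
  B6: {b,v} / {b,x}
  B7: {k} / {v}

Live sets:
  live B0: ∅→{b,x}
  live B1: {b}→{b,x}
  live B2: ∅→{v}
  live B3: {b,x}→{b,v,x}
  live B4: ∅→{v}
  live B5: {v}→{b,v,x}
  live B6: {b,x}→{v}
  live B7: {v}→∅

Conflict graph:
  b: {j,v,x}
  j: {b,v,x}
  k: {v}
  v: {b,j,k,x}
  x: {b,j,v}

Chromatic number:
  {b,j,v,x} pairwise interfere (4-clique) ⇒ χ ≥ 4
  4-colouring: R0={v}  R1={b,k}  R2={j}  R3={x}
  χ = 4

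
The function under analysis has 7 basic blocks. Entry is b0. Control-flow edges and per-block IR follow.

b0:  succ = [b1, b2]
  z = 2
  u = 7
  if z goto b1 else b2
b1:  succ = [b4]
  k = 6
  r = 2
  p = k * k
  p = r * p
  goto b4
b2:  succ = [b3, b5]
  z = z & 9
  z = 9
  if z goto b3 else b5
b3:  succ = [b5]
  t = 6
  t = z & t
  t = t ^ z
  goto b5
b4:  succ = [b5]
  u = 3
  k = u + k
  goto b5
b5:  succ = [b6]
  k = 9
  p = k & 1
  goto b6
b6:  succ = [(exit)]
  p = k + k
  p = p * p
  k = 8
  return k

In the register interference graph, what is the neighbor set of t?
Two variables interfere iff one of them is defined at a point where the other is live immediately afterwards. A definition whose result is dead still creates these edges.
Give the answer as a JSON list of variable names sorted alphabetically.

Per-block:
  b0 def {u,z} use ∅
  b1 def {k,p,r} use ∅
  b2 def {z} use {z}
  b3 def {t} use {z}
  b4 def {k,u} use {k}
  b5 def {k,p} use ∅
  b6 def {k,p} use {k}

Backward fixpoint:
  b0: in=∅ out={z}
  b1: in=∅ out={k}
  b2: in={z} out={z}
  b3: in={z} out=∅
  b4: in={k} out=∅
  b5: in=∅ out={k}
  b6: in={k} out=∅

Interference:
  k — {p,r,u}
  p — {k,r}
  r — {k,p}
  t — {z}
  u — {k,z}
  z — {t,u}

N(t) = ["z"]

Answer: ["z"]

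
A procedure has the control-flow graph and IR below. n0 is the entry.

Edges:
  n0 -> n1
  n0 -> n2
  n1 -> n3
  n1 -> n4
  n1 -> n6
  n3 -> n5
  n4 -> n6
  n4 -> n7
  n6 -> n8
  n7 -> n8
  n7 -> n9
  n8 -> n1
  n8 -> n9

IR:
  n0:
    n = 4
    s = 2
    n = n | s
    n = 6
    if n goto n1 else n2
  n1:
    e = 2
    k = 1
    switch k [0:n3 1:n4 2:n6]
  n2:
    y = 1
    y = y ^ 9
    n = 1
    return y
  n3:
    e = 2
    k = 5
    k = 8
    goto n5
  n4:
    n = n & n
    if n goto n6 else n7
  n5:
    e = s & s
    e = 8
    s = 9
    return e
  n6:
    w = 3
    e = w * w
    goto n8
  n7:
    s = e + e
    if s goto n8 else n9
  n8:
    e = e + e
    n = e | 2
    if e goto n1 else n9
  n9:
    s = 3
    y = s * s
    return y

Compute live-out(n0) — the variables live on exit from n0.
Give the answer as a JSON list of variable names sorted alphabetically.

Answer: ["n", "s"]

Derivation:
Per-block:
  n0: {n,s} / ∅
  n1: {e,k} / ∅
  n2: {n,y} / ∅
  n3: {e,k} / ∅
  n4: {n} / {n}
  n5: {e,s} / {s}
  n6: {e,w} / ∅
  n7: {s} / {e}
  n8: {e,n} / {e}
  n9: {s,y} / ∅

Live sets:
  live n0: ∅→{n,s}
  live n1: {n,s}→{e,n,s}
  live n2: ∅→∅
  live n3: {s}→{s}
  live n4: {e,n,s}→{e,s}
  live n5: {s}→∅
  live n6: {s}→{e,s}
  live n7: {e}→{e,s}
  live n8: {e,s}→{n,s}
  live n9: ∅→∅

live-out(n0) = ["n", "s"]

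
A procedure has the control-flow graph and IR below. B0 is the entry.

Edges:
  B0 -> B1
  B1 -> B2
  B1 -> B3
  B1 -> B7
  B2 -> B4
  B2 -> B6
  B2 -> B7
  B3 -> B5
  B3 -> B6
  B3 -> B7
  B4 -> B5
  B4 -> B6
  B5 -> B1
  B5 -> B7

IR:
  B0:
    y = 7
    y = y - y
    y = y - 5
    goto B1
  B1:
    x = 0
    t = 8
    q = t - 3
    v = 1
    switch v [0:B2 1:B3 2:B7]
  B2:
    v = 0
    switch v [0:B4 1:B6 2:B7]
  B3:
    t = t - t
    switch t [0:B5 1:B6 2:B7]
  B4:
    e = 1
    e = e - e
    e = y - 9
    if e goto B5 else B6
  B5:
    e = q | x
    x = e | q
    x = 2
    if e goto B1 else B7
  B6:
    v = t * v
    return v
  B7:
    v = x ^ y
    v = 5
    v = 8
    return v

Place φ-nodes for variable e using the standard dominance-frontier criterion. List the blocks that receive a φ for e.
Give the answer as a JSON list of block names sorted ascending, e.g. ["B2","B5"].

idom tree: B1←B0 B2←B1 B3←B1 B4←B2 B5←B1 B6←B1 B7←B1
Dom∩ at merges:
  B1: preds {B0,B5}: {B0} ∩ {B0,B1,B5} = {B0}; idom=B0
  B5: preds {B3,B4}: {B0,B1,B3} ∩ {B0,B1,B2,B4} = {B0,B1}; idom=B1
  B6: preds {B2,B3,B4}: {B0,B1,B2} ∩ {B0,B1,B3} ∩ {B0,B1,B2,B4} = {B0,B1}; idom=B1
  B7: preds {B1,B2,B3,B5}: {B0,B1} ∩ {B0,B1,B2} ∩ {B0,B1,B3} ∩ {B0,B1,B5} = {B0,B1}; idom=B1

Frontier:
  B1←B0: walk · to B0
  B1←B5: walk B5→B1 to B0
  B5←B3: walk B3 to B1
  B5←B4: walk B4→B2 to B1
  B6←B2: walk B2 to B1
  B6←B3: walk B3 to B1
  B6←B4: walk B4→B2 to B1
  B7←B1: walk · to B1
  B7←B2: walk B2 to B1
  B7←B3: walk B3 to B1
  B7←B5: walk B5 to B1
  B0: DF=∅
  B1: DF={B1}
  B2: DF={B5,B6,B7}
  B3: DF={B5,B6,B7}
  B4: DF={B5,B6}
  B5: DF={B1,B7}
  B6: DF=∅
  B7: DF=∅

φ for e: defs {B4,B5}
  DF⁺ = {B1,B5,B6,B7}

Answer: ["B1", "B5", "B6", "B7"]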